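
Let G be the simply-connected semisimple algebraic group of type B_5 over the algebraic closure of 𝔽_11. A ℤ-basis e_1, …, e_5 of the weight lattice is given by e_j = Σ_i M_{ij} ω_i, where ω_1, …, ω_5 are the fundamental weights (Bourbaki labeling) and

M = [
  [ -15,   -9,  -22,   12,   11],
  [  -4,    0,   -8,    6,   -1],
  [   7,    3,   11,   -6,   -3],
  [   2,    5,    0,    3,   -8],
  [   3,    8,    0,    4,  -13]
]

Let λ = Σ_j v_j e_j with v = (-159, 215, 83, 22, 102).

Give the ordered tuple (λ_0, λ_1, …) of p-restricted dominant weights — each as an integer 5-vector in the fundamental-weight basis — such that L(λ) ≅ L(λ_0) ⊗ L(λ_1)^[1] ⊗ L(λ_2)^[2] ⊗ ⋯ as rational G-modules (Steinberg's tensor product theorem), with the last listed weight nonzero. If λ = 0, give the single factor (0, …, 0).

((10, 2, 7, 7, 5),)

ω-coordinates c = M·v, v = (-159, 215, 83, 22, 102):
  c_1 = (-15)·(-159) + (-9)·(215) + (-22)·(83) + (12)·(22) + (11)·(102) = 10
  c_2 = (-4)·(-159) + (0)·(215) + (-8)·(83) + (6)·(22) + (-1)·(102) = 2
  c_3 = (7)·(-159) + (3)·(215) + (11)·(83) + (-6)·(22) + (-3)·(102) = 7
  c_4 = (2)·(-159) + (5)·(215) + (0)·(83) + (3)·(22) + (-8)·(102) = 7
  c_5 = (3)·(-159) + (8)·(215) + (0)·(83) + (4)·(22) + (-13)·(102) = 5
p = 11; digits c_i = Σ_j d_{ij}·11^j, 0 ≤ d_{ij} < 11:
  c_1 = 10 = 10·11^0
  c_2 = 2 = 2·11^0
  c_3 = 7 = 7·11^0
  c_4 = 7 = 7·11^0
  c_5 = 5 = 5·11^0
p-restricted factor λ_0 = (10, 2, 7, 7, 5)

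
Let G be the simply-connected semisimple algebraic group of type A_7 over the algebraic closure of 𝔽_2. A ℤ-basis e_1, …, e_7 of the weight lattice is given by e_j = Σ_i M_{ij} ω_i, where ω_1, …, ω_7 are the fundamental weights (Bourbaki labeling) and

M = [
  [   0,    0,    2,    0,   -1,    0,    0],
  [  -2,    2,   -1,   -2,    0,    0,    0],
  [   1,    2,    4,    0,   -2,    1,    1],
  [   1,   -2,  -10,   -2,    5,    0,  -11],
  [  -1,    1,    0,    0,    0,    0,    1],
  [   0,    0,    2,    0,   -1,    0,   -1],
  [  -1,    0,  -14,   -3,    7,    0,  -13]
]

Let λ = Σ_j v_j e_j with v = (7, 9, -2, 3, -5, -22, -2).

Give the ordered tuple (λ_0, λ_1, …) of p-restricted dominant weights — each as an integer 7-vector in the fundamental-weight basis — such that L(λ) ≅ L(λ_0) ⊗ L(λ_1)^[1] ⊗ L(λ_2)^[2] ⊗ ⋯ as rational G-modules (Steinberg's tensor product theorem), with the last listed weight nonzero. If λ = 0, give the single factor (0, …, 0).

ω-coordinates c = M·v, v = (7, 9, -2, 3, -5, -22, -2):
  c_1 = 0*7 + 0*9 + 2*-2 + 0*3 + -1*-5 + 0*-22 + 0*-2 = 1
  c_2 = -2*7 + 2*9 + -1*-2 + -2*3 + 0*-5 + 0*-22 + 0*-2 = 0
  c_3 = 1*7 + 2*9 + 4*-2 + 0*3 + -2*-5 + 1*-22 + 1*-2 = 3
  c_4 = 1*7 + -2*9 + -10*-2 + -2*3 + 5*-5 + 0*-22 + -11*-2 = 0
  c_5 = -1*7 + 1*9 + 0*-2 + 0*3 + 0*-5 + 0*-22 + 1*-2 = 0
  c_6 = 0*7 + 0*9 + 2*-2 + 0*3 + -1*-5 + 0*-22 + -1*-2 = 3
  c_7 = -1*7 + 0*9 + -14*-2 + -3*3 + 7*-5 + 0*-22 + -13*-2 = 3
p = 2; digits c_i = Σ_j d_{ij}·2^j, 0 ≤ d_{ij} < 2:
  c_1 = 1 = 1·2^0
  c_2 = 0
  c_3 = 3 = 1·2^0 + 1·2^1
  c_4 = 0
  c_5 = 0
  c_6 = 3 = 1·2^0 + 1·2^1
  c_7 = 3 = 1·2^0 + 1·2^1
p-restricted factor λ_0 = (1, 0, 1, 0, 0, 1, 1)
p-restricted factor λ_1 = (0, 0, 1, 0, 0, 1, 1)

((1, 0, 1, 0, 0, 1, 1), (0, 0, 1, 0, 0, 1, 1))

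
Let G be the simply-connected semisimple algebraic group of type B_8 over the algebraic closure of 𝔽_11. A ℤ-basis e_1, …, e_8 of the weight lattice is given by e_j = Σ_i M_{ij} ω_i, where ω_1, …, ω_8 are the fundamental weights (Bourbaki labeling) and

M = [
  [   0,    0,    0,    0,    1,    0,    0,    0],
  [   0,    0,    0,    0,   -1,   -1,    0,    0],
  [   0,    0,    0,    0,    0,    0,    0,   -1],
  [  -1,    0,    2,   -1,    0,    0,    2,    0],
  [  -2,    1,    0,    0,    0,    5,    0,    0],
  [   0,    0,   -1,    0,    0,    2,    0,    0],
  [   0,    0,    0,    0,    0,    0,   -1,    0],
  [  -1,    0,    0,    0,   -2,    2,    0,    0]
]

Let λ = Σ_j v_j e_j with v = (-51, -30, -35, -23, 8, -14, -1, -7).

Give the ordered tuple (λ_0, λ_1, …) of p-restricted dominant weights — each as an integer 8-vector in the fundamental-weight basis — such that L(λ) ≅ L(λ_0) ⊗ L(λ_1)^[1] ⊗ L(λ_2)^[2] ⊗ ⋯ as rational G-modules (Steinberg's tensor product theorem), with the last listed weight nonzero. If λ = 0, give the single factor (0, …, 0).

((8, 6, 7, 2, 2, 7, 1, 7),)

In the fundamental-weight basis, λ has coordinates c = M·v (v = (-51, -30, -35, -23, 8, -14, -1, -7)):
  c_1 = 0*-51 + 0*-30 + 0*-35 + 0*-23 + 1*8 + 0*-14 + 0*-1 + 0*-7 = 8
  c_2 = 0*-51 + 0*-30 + 0*-35 + 0*-23 + -1*8 + -1*-14 + 0*-1 + 0*-7 = 6
  c_3 = 0*-51 + 0*-30 + 0*-35 + 0*-23 + 0*8 + 0*-14 + 0*-1 + -1*-7 = 7
  c_4 = -1*-51 + 0*-30 + 2*-35 + -1*-23 + 0*8 + 0*-14 + 2*-1 + 0*-7 = 2
  c_5 = -2*-51 + 1*-30 + 0*-35 + 0*-23 + 0*8 + 5*-14 + 0*-1 + 0*-7 = 2
  c_6 = 0*-51 + 0*-30 + -1*-35 + 0*-23 + 0*8 + 2*-14 + 0*-1 + 0*-7 = 7
  c_7 = 0*-51 + 0*-30 + 0*-35 + 0*-23 + 0*8 + 0*-14 + -1*-1 + 0*-7 = 1
  c_8 = -1*-51 + 0*-30 + 0*-35 + 0*-23 + -2*8 + 2*-14 + 0*-1 + 0*-7 = 7
Writing each c_i in base p = 11:
  c_1 = 8 = 8·11^0
  c_2 = 6 = 6·11^0
  c_3 = 7 = 7·11^0
  c_4 = 2 = 2·11^0
  c_5 = 2 = 2·11^0
  c_6 = 7 = 7·11^0
  c_7 = 1 = 1·11^0
  c_8 = 7 = 7·11^0
λ_0 = (8, 6, 7, 2, 2, 7, 1, 7)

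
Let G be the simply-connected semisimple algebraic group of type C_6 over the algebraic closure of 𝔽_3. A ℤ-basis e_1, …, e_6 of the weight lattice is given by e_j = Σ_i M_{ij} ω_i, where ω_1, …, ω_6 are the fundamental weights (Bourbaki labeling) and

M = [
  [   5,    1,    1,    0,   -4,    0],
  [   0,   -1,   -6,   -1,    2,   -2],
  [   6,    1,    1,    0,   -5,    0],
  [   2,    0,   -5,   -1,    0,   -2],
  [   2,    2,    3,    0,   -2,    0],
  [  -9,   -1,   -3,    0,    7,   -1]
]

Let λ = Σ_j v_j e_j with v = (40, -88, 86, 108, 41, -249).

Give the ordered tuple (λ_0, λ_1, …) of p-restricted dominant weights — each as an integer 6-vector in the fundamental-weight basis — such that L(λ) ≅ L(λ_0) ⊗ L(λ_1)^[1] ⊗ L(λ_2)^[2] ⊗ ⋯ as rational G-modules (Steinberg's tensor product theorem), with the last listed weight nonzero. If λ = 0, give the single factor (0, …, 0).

((1, 2, 0, 1, 2, 0), (2, 2, 2, 1, 2, 2), (0, 1, 0, 1, 2, 0), (1, 1, 1, 1, 2, 0))

Converting to the ω-basis (c_i = row i of M dotted with v = (40, -88, 86, 108, 41, -249)):
  c_1 = (5)·(40) + (1)·(-88) + (1)·(86) + (0)·(108) + (-4)·(41) + (0)·(-249) = 34
  c_2 = (0)·(40) + (-1)·(-88) + (-6)·(86) + (-1)·(108) + (2)·(41) + (-2)·(-249) = 44
  c_3 = (6)·(40) + (1)·(-88) + (1)·(86) + (0)·(108) + (-5)·(41) + (0)·(-249) = 33
  c_4 = (2)·(40) + (0)·(-88) + (-5)·(86) + (-1)·(108) + (0)·(41) + (-2)·(-249) = 40
  c_5 = (2)·(40) + (2)·(-88) + (3)·(86) + (0)·(108) + (-2)·(41) + (0)·(-249) = 80
  c_6 = (-9)·(40) + (-1)·(-88) + (-3)·(86) + (0)·(108) + (7)·(41) + (-1)·(-249) = 6
Writing each c_i in base p = 3:
  c_1 = 34 = 1·3^0 + 2·3^1 + 0·3^2 + 1·3^3
  c_2 = 44 = 2·3^0 + 2·3^1 + 1·3^2 + 1·3^3
  c_3 = 33 = 0·3^0 + 2·3^1 + 0·3^2 + 1·3^3
  c_4 = 40 = 1·3^0 + 1·3^1 + 1·3^2 + 1·3^3
  c_5 = 80 = 2·3^0 + 2·3^1 + 2·3^2 + 2·3^3
  c_6 = 6 = 0·3^0 + 2·3^1
Factor λ_0 = (1, 2, 0, 1, 2, 0)
Factor λ_1 = (2, 2, 2, 1, 2, 2)
Factor λ_2 = (0, 1, 0, 1, 2, 0)
Factor λ_3 = (1, 1, 1, 1, 2, 0)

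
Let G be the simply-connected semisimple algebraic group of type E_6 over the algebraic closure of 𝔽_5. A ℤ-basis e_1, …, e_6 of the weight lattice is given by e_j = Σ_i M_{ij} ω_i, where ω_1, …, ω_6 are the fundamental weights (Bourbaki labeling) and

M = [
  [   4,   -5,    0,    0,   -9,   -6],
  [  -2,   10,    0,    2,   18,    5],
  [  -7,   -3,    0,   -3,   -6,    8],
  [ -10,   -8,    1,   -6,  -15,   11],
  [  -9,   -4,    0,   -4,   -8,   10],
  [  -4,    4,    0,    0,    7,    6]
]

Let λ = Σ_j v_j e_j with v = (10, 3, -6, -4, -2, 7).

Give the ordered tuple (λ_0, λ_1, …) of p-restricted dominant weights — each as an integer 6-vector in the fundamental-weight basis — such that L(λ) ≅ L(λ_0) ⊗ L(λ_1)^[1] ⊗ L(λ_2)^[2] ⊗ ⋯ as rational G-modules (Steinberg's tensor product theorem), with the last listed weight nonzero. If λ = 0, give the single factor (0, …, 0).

((1, 1, 1, 1, 0, 0),)

In the fundamental-weight basis, λ has coordinates c = M·v (v = (10, 3, -6, -4, -2, 7)):
  c_1 = 4*10 + -5*3 + 0*-6 + 0*-4 + -9*-2 + -6*7 = 1
  c_2 = -2*10 + 10*3 + 0*-6 + 2*-4 + 18*-2 + 5*7 = 1
  c_3 = -7*10 + -3*3 + 0*-6 + -3*-4 + -6*-2 + 8*7 = 1
  c_4 = -10*10 + -8*3 + 1*-6 + -6*-4 + -15*-2 + 11*7 = 1
  c_5 = -9*10 + -4*3 + 0*-6 + -4*-4 + -8*-2 + 10*7 = 0
  c_6 = -4*10 + 4*3 + 0*-6 + 0*-4 + 7*-2 + 6*7 = 0
Writing each c_i in base p = 5:
  c_1 = 1 = 1·5^0
  c_2 = 1 = 1·5^0
  c_3 = 1 = 1·5^0
  c_4 = 1 = 1·5^0
  c_5 = 0
  c_6 = 0
Factor λ_0 = (1, 1, 1, 1, 0, 0)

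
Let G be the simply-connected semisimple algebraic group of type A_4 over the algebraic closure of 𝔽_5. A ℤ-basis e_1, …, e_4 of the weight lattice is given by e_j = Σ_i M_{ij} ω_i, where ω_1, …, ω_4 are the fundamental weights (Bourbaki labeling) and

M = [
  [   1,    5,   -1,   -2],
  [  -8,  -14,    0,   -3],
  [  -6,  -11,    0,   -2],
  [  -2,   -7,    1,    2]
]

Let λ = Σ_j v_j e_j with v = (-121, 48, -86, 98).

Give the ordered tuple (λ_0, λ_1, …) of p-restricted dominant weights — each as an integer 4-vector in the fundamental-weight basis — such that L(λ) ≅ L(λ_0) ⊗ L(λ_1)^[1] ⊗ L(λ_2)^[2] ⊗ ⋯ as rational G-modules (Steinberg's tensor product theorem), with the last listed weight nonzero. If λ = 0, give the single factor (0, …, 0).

((4, 2, 2, 1), (1, 0, 0, 3))

Compute c_i = Σ_j M_{ij} v_j with v = (-121, 48, -86, 98):
  c_1 = (1)·(-121) + 5·48 + (-1)·(-86) + (-2)·(98) = 9
  c_2 = (-8)·(-121) + (-14)·(48) + (0)·(-86) + (-3)·(98) = 2
  c_3 = (-6)·(-121) + (-11)·(48) + (0)·(-86) + (-2)·(98) = 2
  c_4 = (-2)·(-121) + (-7)·(48) + (1)·(-86) + 2·98 = 16
p = 5; digits c_i = Σ_j d_{ij}·5^j, 0 ≤ d_{ij} < 5:
  c_1 = 9 = 4·5^0 + 1·5^1
  c_2 = 2 = 2·5^0
  c_3 = 2 = 2·5^0
  c_4 = 16 = 1·5^0 + 3·5^1
Factor λ_0 = (4, 2, 2, 1)
Factor λ_1 = (1, 0, 0, 3)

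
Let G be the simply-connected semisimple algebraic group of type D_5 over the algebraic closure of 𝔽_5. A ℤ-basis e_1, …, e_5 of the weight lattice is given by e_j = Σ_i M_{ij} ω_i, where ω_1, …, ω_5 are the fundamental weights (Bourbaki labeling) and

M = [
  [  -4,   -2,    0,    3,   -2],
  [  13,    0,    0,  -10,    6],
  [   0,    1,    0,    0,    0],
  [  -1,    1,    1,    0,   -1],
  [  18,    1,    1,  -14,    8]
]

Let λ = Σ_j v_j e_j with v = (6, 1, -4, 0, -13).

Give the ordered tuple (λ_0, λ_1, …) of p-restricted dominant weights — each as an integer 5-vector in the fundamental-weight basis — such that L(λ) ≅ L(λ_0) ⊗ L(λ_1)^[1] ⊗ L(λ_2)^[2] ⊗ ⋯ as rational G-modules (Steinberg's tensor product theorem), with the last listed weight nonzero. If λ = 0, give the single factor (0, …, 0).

((0, 0, 1, 4, 1),)

In the fundamental-weight basis, λ has coordinates c = M·v (v = (6, 1, -4, 0, -13)):
  c_1 = -4*6 + -2*1 + 0*-4 + 3*0 + -2*-13 = 0
  c_2 = 13*6 + 0*1 + 0*-4 + -10*0 + 6*-13 = 0
  c_3 = 0*6 + 1*1 + 0*-4 + 0*0 + 0*-13 = 1
  c_4 = -1*6 + 1*1 + 1*-4 + 0*0 + -1*-13 = 4
  c_5 = 18*6 + 1*1 + 1*-4 + -14*0 + 8*-13 = 1
Writing each c_i in base p = 5:
  c_1 = 0
  c_2 = 0
  c_3 = 1 = 1·5^0
  c_4 = 4 = 4·5^0
  c_5 = 1 = 1·5^0
Factor λ_0 = (0, 0, 1, 4, 1)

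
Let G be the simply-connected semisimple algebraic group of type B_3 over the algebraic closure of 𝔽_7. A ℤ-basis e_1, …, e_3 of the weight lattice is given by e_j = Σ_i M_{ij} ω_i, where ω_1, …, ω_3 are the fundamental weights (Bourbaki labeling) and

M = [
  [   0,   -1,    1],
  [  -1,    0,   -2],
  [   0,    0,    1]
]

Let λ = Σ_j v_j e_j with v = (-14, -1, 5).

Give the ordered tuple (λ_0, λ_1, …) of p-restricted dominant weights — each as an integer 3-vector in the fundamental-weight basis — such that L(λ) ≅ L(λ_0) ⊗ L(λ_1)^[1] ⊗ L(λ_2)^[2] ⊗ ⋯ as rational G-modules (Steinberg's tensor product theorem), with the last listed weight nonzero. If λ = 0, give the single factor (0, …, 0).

((6, 4, 5),)

ω-coordinates c = M·v, v = (-14, -1, 5):
  c_1 = (0)·(-14) + (-1)·(-1) + (1)·(5) = 6
  c_2 = (-1)·(-14) + (0)·(-1) + (-2)·(5) = 4
  c_3 = (0)·(-14) + (0)·(-1) + (1)·(5) = 5
Base-7 expansion of each c_i:
  c_1 = 6 = 6·7^0
  c_2 = 4 = 4·7^0
  c_3 = 5 = 5·7^0
Factor λ_0 = (6, 4, 5)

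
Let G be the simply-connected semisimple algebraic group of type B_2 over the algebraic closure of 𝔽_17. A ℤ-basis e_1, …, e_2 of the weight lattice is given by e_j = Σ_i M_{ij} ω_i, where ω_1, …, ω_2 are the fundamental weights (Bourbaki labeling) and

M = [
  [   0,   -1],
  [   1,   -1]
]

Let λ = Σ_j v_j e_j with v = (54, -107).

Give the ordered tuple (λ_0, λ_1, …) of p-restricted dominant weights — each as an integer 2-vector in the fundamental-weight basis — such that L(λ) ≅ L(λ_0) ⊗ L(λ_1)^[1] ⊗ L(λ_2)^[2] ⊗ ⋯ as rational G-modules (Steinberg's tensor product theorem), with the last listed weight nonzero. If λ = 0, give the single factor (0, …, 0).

((5, 8), (6, 9))

ω-coordinates c = M·v, v = (54, -107):
  c_1 = (0)·(54) + (-1)·(-107) = 107
  c_2 = (1)·(54) + (-1)·(-107) = 161
p = 17; digits c_i = Σ_j d_{ij}·17^j, 0 ≤ d_{ij} < 17:
  c_1 = 107 = 5·17^0 + 6·17^1
  c_2 = 161 = 8·17^0 + 9·17^1
λ_0 = (5, 8)
λ_1 = (6, 9)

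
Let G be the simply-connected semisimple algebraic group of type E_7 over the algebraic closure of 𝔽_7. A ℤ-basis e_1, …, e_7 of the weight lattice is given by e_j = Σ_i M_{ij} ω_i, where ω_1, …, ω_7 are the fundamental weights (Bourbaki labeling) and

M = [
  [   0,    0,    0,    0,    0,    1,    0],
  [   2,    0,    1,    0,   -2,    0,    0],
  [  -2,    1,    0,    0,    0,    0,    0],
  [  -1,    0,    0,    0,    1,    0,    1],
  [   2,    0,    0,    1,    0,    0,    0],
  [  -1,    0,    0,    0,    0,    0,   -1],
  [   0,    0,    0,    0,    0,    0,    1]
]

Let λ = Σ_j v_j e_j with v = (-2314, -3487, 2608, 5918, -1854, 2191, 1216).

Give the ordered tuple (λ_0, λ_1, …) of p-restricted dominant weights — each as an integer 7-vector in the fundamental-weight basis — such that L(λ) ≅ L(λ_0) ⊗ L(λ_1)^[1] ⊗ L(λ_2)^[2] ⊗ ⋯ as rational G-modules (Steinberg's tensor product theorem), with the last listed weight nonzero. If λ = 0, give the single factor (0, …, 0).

Converting to the ω-basis (c_i = row i of M dotted with v = (-2314, -3487, 2608, 5918, -1854, 2191, 1216)):
  c_1 = (0)·(-2314) + (0)·(-3487) + (0)·(2608) + (0)·(5918) + (0)·(-1854) + (1)·(2191) + (0)·(1216) = 2191
  c_2 = (2)·(-2314) + (0)·(-3487) + (1)·(2608) + (0)·(5918) + (-2)·(-1854) + (0)·(2191) + (0)·(1216) = 1688
  c_3 = (-2)·(-2314) + (1)·(-3487) + (0)·(2608) + (0)·(5918) + (0)·(-1854) + (0)·(2191) + (0)·(1216) = 1141
  c_4 = (-1)·(-2314) + (0)·(-3487) + (0)·(2608) + (0)·(5918) + (1)·(-1854) + (0)·(2191) + (1)·(1216) = 1676
  c_5 = (2)·(-2314) + (0)·(-3487) + (0)·(2608) + (1)·(5918) + (0)·(-1854) + (0)·(2191) + (0)·(1216) = 1290
  c_6 = (-1)·(-2314) + (0)·(-3487) + (0)·(2608) + (0)·(5918) + (0)·(-1854) + (0)·(2191) + (-1)·(1216) = 1098
  c_7 = (0)·(-2314) + (0)·(-3487) + (0)·(2608) + (0)·(5918) + (0)·(-1854) + (0)·(2191) + (1)·(1216) = 1216
Expand coordinatewise in base 7:
  c_1 = 2191 = 0·7^0 + 5·7^1 + 2·7^2 + 6·7^3
  c_2 = 1688 = 1·7^0 + 3·7^1 + 6·7^2 + 4·7^3
  c_3 = 1141 = 0·7^0 + 2·7^1 + 2·7^2 + 3·7^3
  c_4 = 1676 = 3·7^0 + 1·7^1 + 6·7^2 + 4·7^3
  c_5 = 1290 = 2·7^0 + 2·7^1 + 5·7^2 + 3·7^3
  c_6 = 1098 = 6·7^0 + 2·7^1 + 1·7^2 + 3·7^3
  c_7 = 1216 = 5·7^0 + 5·7^1 + 3·7^2 + 3·7^3
Factor λ_0 = (0, 1, 0, 3, 2, 6, 5)
Factor λ_1 = (5, 3, 2, 1, 2, 2, 5)
Factor λ_2 = (2, 6, 2, 6, 5, 1, 3)
Factor λ_3 = (6, 4, 3, 4, 3, 3, 3)

((0, 1, 0, 3, 2, 6, 5), (5, 3, 2, 1, 2, 2, 5), (2, 6, 2, 6, 5, 1, 3), (6, 4, 3, 4, 3, 3, 3))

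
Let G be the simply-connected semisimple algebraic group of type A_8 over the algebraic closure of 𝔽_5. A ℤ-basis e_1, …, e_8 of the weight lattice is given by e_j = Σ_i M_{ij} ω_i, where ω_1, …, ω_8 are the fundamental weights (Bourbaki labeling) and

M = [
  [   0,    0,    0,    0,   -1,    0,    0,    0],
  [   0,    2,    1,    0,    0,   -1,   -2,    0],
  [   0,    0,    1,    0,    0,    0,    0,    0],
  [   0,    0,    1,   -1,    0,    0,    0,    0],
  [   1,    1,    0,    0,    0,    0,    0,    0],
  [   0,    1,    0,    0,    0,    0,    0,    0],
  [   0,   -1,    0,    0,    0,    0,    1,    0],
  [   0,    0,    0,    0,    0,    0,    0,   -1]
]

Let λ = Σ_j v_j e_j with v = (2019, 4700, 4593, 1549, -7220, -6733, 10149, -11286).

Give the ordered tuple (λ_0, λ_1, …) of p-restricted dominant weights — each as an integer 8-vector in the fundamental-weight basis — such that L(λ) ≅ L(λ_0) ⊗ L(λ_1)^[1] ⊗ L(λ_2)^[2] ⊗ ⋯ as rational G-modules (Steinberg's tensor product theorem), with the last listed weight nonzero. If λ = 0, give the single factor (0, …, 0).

Converting to the ω-basis (c_i = row i of M dotted with v = (2019, 4700, 4593, 1549, -7220, -6733, 10149, -11286)):
  c_1 = 0*2019 + 0*4700 + 0*4593 + 0*1549 + -1*-7220 + 0*-6733 + 0*10149 + 0*-11286 = 7220
  c_2 = 0*2019 + 2*4700 + 1*4593 + 0*1549 + 0*-7220 + -1*-6733 + -2*10149 + 0*-11286 = 428
  c_3 = 0*2019 + 0*4700 + 1*4593 + 0*1549 + 0*-7220 + 0*-6733 + 0*10149 + 0*-11286 = 4593
  c_4 = 0*2019 + 0*4700 + 1*4593 + -1*1549 + 0*-7220 + 0*-6733 + 0*10149 + 0*-11286 = 3044
  c_5 = 1*2019 + 1*4700 + 0*4593 + 0*1549 + 0*-7220 + 0*-6733 + 0*10149 + 0*-11286 = 6719
  c_6 = 0*2019 + 1*4700 + 0*4593 + 0*1549 + 0*-7220 + 0*-6733 + 0*10149 + 0*-11286 = 4700
  c_7 = 0*2019 + -1*4700 + 0*4593 + 0*1549 + 0*-7220 + 0*-6733 + 1*10149 + 0*-11286 = 5449
  c_8 = 0*2019 + 0*4700 + 0*4593 + 0*1549 + 0*-7220 + 0*-6733 + 0*10149 + -1*-11286 = 11286
Base-5 expansion of each c_i:
  c_1 = 7220 = 0·5^0 + 4·5^1 + 3·5^2 + 2·5^3 + 1·5^4 + 2·5^5
  c_2 = 428 = 3·5^0 + 0·5^1 + 2·5^2 + 3·5^3
  c_3 = 4593 = 3·5^0 + 3·5^1 + 3·5^2 + 1·5^3 + 2·5^4 + 1·5^5
  c_4 = 3044 = 4·5^0 + 3·5^1 + 1·5^2 + 4·5^3 + 4·5^4
  c_5 = 6719 = 4·5^0 + 3·5^1 + 3·5^2 + 3·5^3 + 0·5^4 + 2·5^5
  c_6 = 4700 = 0·5^0 + 0·5^1 + 3·5^2 + 2·5^3 + 2·5^4 + 1·5^5
  c_7 = 5449 = 4·5^0 + 4·5^1 + 2·5^2 + 3·5^3 + 3·5^4 + 1·5^5
  c_8 = 11286 = 1·5^0 + 2·5^1 + 1·5^2 + 0·5^3 + 3·5^4 + 3·5^5
λ_0 = (0, 3, 3, 4, 4, 0, 4, 1)
λ_1 = (4, 0, 3, 3, 3, 0, 4, 2)
λ_2 = (3, 2, 3, 1, 3, 3, 2, 1)
λ_3 = (2, 3, 1, 4, 3, 2, 3, 0)
λ_4 = (1, 0, 2, 4, 0, 2, 3, 3)
λ_5 = (2, 0, 1, 0, 2, 1, 1, 3)

((0, 3, 3, 4, 4, 0, 4, 1), (4, 0, 3, 3, 3, 0, 4, 2), (3, 2, 3, 1, 3, 3, 2, 1), (2, 3, 1, 4, 3, 2, 3, 0), (1, 0, 2, 4, 0, 2, 3, 3), (2, 0, 1, 0, 2, 1, 1, 3))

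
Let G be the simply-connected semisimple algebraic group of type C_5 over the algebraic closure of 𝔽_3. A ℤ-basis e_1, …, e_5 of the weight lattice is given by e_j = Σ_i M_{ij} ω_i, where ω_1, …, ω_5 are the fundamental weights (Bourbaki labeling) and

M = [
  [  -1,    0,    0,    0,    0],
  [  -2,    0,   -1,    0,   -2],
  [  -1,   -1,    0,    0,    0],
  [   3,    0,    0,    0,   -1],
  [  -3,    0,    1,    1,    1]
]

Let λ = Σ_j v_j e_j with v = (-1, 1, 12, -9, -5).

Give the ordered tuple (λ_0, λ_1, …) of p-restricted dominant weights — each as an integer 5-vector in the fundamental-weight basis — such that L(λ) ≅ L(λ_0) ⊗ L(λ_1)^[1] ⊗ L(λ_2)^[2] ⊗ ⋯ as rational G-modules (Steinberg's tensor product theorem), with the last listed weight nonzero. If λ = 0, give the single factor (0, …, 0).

((1, 0, 0, 2, 1),)

Converting to the ω-basis (c_i = row i of M dotted with v = (-1, 1, 12, -9, -5)):
  c_1 = (-1)·(-1) + 0·1 + 0·12 + (0)·(-9) + (0)·(-5) = 1
  c_2 = (-2)·(-1) + 0·1 + (-1)·(12) + (0)·(-9) + (-2)·(-5) = 0
  c_3 = (-1)·(-1) + (-1)·(1) + 0·12 + (0)·(-9) + (0)·(-5) = 0
  c_4 = (3)·(-1) + 0·1 + 0·12 + (0)·(-9) + (-1)·(-5) = 2
  c_5 = (-3)·(-1) + 0·1 + 1·12 + (1)·(-9) + (1)·(-5) = 1
Base-3 expansion of each c_i:
  c_1 = 1 = 1·3^0
  c_2 = 0
  c_3 = 0
  c_4 = 2 = 2·3^0
  c_5 = 1 = 1·3^0
Factor λ_0 = (1, 0, 0, 2, 1)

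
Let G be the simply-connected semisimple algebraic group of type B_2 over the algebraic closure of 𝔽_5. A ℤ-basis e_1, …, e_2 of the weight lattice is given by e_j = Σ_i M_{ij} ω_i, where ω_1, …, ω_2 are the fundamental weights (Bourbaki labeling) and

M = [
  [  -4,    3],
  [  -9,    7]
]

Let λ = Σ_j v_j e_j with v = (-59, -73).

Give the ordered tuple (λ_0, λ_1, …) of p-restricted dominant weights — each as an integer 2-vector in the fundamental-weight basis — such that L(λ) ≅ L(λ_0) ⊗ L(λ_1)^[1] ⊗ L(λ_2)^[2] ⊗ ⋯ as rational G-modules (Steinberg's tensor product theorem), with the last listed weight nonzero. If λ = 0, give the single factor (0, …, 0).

((2, 0), (3, 4))

Converting to the ω-basis (c_i = row i of M dotted with v = (-59, -73)):
  c_1 = -4*-59 + 3*-73 = 17
  c_2 = -9*-59 + 7*-73 = 20
Base-5 expansion of each c_i:
  c_1 = 17 = 2·5^0 + 3·5^1
  c_2 = 20 = 0·5^0 + 4·5^1
p-restricted factor λ_0 = (2, 0)
p-restricted factor λ_1 = (3, 4)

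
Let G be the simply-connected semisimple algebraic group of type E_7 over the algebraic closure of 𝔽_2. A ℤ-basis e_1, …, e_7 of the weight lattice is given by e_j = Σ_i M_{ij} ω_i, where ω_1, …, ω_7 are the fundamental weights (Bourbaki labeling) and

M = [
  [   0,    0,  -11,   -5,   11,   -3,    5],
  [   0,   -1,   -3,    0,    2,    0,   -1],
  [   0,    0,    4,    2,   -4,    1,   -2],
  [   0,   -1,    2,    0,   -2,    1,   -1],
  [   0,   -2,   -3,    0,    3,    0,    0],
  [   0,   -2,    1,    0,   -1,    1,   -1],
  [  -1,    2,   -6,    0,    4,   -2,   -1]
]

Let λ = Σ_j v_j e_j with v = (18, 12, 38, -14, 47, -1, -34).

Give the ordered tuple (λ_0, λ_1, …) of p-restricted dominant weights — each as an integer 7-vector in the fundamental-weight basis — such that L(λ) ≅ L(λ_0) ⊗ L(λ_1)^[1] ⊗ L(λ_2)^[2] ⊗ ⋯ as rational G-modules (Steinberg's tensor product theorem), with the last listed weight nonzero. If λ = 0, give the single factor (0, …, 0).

Converting to the ω-basis (c_i = row i of M dotted with v = (18, 12, 38, -14, 47, -1, -34)):
  c_1 = 0·18 + 0·12 + (-11)·(38) + (-5)·(-14) + 11·47 + (-3)·(-1) + (5)·(-34) = 2
  c_2 = 0·18 + (-1)·(12) + (-3)·(38) + (0)·(-14) + 2·47 + (0)·(-1) + (-1)·(-34) = 2
  c_3 = 0·18 + 0·12 + 4·38 + (2)·(-14) + (-4)·(47) + (1)·(-1) + (-2)·(-34) = 3
  c_4 = 0·18 + (-1)·(12) + 2·38 + (0)·(-14) + (-2)·(47) + (1)·(-1) + (-1)·(-34) = 3
  c_5 = 0·18 + (-2)·(12) + (-3)·(38) + (0)·(-14) + 3·47 + (0)·(-1) + (0)·(-34) = 3
  c_6 = 0·18 + (-2)·(12) + 1·38 + (0)·(-14) + (-1)·(47) + (1)·(-1) + (-1)·(-34) = 0
  c_7 = (-1)·(18) + 2·12 + (-6)·(38) + (0)·(-14) + 4·47 + (-2)·(-1) + (-1)·(-34) = 2
Base-2 expansion of each c_i:
  c_1 = 2 = 0·2^0 + 1·2^1
  c_2 = 2 = 0·2^0 + 1·2^1
  c_3 = 3 = 1·2^0 + 1·2^1
  c_4 = 3 = 1·2^0 + 1·2^1
  c_5 = 3 = 1·2^0 + 1·2^1
  c_6 = 0
  c_7 = 2 = 0·2^0 + 1·2^1
p-restricted factor λ_0 = (0, 0, 1, 1, 1, 0, 0)
p-restricted factor λ_1 = (1, 1, 1, 1, 1, 0, 1)

((0, 0, 1, 1, 1, 0, 0), (1, 1, 1, 1, 1, 0, 1))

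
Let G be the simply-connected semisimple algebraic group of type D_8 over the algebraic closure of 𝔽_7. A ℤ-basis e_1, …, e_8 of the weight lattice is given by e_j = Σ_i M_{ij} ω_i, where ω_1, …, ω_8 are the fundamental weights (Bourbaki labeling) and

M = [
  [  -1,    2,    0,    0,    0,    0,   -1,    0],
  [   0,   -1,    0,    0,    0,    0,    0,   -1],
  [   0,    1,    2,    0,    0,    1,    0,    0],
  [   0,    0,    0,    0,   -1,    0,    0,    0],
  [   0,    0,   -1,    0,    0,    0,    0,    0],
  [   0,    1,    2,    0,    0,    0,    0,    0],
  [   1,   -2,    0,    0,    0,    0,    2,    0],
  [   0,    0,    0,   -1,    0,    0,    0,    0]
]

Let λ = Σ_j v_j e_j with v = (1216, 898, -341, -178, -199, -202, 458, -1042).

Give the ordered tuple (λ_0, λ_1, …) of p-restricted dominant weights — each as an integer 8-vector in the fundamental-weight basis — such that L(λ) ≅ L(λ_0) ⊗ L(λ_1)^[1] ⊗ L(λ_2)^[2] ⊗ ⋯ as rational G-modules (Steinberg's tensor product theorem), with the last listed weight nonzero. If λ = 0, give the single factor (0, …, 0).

Converting to the ω-basis (c_i = row i of M dotted with v = (1216, 898, -341, -178, -199, -202, 458, -1042)):
  c_1 = (-1)·(1216) + (2)·(898) + (0)·(-341) + (0)·(-178) + (0)·(-199) + (0)·(-202) + (-1)·(458) + (0)·(-1042) = 122
  c_2 = (0)·(1216) + (-1)·(898) + (0)·(-341) + (0)·(-178) + (0)·(-199) + (0)·(-202) + (0)·(458) + (-1)·(-1042) = 144
  c_3 = (0)·(1216) + (1)·(898) + (2)·(-341) + (0)·(-178) + (0)·(-199) + (1)·(-202) + (0)·(458) + (0)·(-1042) = 14
  c_4 = (0)·(1216) + (0)·(898) + (0)·(-341) + (0)·(-178) + (-1)·(-199) + (0)·(-202) + (0)·(458) + (0)·(-1042) = 199
  c_5 = (0)·(1216) + (0)·(898) + (-1)·(-341) + (0)·(-178) + (0)·(-199) + (0)·(-202) + (0)·(458) + (0)·(-1042) = 341
  c_6 = (0)·(1216) + (1)·(898) + (2)·(-341) + (0)·(-178) + (0)·(-199) + (0)·(-202) + (0)·(458) + (0)·(-1042) = 216
  c_7 = (1)·(1216) + (-2)·(898) + (0)·(-341) + (0)·(-178) + (0)·(-199) + (0)·(-202) + (2)·(458) + (0)·(-1042) = 336
  c_8 = (0)·(1216) + (0)·(898) + (0)·(-341) + (-1)·(-178) + (0)·(-199) + (0)·(-202) + (0)·(458) + (0)·(-1042) = 178
Expand coordinatewise in base 7:
  c_1 = 122 = 3·7^0 + 3·7^1 + 2·7^2
  c_2 = 144 = 4·7^0 + 6·7^1 + 2·7^2
  c_3 = 14 = 0·7^0 + 2·7^1
  c_4 = 199 = 3·7^0 + 0·7^1 + 4·7^2
  c_5 = 341 = 5·7^0 + 6·7^1 + 6·7^2
  c_6 = 216 = 6·7^0 + 2·7^1 + 4·7^2
  c_7 = 336 = 0·7^0 + 6·7^1 + 6·7^2
  c_8 = 178 = 3·7^0 + 4·7^1 + 3·7^2
Factor λ_0 = (3, 4, 0, 3, 5, 6, 0, 3)
Factor λ_1 = (3, 6, 2, 0, 6, 2, 6, 4)
Factor λ_2 = (2, 2, 0, 4, 6, 4, 6, 3)

((3, 4, 0, 3, 5, 6, 0, 3), (3, 6, 2, 0, 6, 2, 6, 4), (2, 2, 0, 4, 6, 4, 6, 3))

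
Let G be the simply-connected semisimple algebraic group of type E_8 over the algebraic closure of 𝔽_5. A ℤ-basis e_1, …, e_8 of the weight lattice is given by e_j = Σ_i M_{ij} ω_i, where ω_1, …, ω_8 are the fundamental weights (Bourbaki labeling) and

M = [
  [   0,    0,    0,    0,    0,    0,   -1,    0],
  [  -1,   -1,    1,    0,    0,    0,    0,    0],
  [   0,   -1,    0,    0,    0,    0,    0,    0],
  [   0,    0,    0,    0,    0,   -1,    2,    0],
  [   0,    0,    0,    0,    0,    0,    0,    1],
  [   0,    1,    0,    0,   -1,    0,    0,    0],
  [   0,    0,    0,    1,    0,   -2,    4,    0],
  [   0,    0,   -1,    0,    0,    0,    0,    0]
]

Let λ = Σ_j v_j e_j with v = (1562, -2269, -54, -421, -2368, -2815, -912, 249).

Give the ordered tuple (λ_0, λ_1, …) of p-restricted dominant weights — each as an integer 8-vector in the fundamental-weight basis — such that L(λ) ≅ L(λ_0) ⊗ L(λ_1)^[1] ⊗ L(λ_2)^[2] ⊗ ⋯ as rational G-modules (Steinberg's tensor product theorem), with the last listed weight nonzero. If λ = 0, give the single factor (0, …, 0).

((2, 3, 4, 1, 4, 4, 1, 4), (2, 0, 3, 3, 4, 4, 2, 0), (1, 1, 0, 4, 4, 3, 2, 2), (2, 0, 3, 2, 1, 0, 2, 0), (1, 1, 3, 1, 0, 0, 2, 0))

Converting to the ω-basis (c_i = row i of M dotted with v = (1562, -2269, -54, -421, -2368, -2815, -912, 249)):
  c_1 = 0*1562 + 0*-2269 + 0*-54 + 0*-421 + 0*-2368 + 0*-2815 + -1*-912 + 0*249 = 912
  c_2 = -1*1562 + -1*-2269 + 1*-54 + 0*-421 + 0*-2368 + 0*-2815 + 0*-912 + 0*249 = 653
  c_3 = 0*1562 + -1*-2269 + 0*-54 + 0*-421 + 0*-2368 + 0*-2815 + 0*-912 + 0*249 = 2269
  c_4 = 0*1562 + 0*-2269 + 0*-54 + 0*-421 + 0*-2368 + -1*-2815 + 2*-912 + 0*249 = 991
  c_5 = 0*1562 + 0*-2269 + 0*-54 + 0*-421 + 0*-2368 + 0*-2815 + 0*-912 + 1*249 = 249
  c_6 = 0*1562 + 1*-2269 + 0*-54 + 0*-421 + -1*-2368 + 0*-2815 + 0*-912 + 0*249 = 99
  c_7 = 0*1562 + 0*-2269 + 0*-54 + 1*-421 + 0*-2368 + -2*-2815 + 4*-912 + 0*249 = 1561
  c_8 = 0*1562 + 0*-2269 + -1*-54 + 0*-421 + 0*-2368 + 0*-2815 + 0*-912 + 0*249 = 54
Writing each c_i in base p = 5:
  c_1 = 912 = 2·5^0 + 2·5^1 + 1·5^2 + 2·5^3 + 1·5^4
  c_2 = 653 = 3·5^0 + 0·5^1 + 1·5^2 + 0·5^3 + 1·5^4
  c_3 = 2269 = 4·5^0 + 3·5^1 + 0·5^2 + 3·5^3 + 3·5^4
  c_4 = 991 = 1·5^0 + 3·5^1 + 4·5^2 + 2·5^3 + 1·5^4
  c_5 = 249 = 4·5^0 + 4·5^1 + 4·5^2 + 1·5^3
  c_6 = 99 = 4·5^0 + 4·5^1 + 3·5^2
  c_7 = 1561 = 1·5^0 + 2·5^1 + 2·5^2 + 2·5^3 + 2·5^4
  c_8 = 54 = 4·5^0 + 0·5^1 + 2·5^2
λ_0 = (2, 3, 4, 1, 4, 4, 1, 4)
λ_1 = (2, 0, 3, 3, 4, 4, 2, 0)
λ_2 = (1, 1, 0, 4, 4, 3, 2, 2)
λ_3 = (2, 0, 3, 2, 1, 0, 2, 0)
λ_4 = (1, 1, 3, 1, 0, 0, 2, 0)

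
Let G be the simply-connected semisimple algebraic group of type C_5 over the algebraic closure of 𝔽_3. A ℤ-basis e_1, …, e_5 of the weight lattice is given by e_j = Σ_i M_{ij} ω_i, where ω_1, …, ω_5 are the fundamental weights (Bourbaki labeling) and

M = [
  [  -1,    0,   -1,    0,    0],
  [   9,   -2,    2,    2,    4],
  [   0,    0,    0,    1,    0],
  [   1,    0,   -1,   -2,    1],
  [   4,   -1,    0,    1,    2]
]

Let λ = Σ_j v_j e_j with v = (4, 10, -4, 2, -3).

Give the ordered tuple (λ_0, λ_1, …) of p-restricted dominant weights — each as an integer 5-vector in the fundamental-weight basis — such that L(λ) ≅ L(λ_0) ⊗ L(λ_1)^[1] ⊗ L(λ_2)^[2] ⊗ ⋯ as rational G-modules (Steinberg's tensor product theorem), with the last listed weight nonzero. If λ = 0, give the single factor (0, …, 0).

((0, 0, 2, 1, 2),)

Converting to the ω-basis (c_i = row i of M dotted with v = (4, 10, -4, 2, -3)):
  c_1 = (-1)·(4) + 0·10 + (-1)·(-4) + 0·2 + (0)·(-3) = 0
  c_2 = 9·4 + (-2)·(10) + (2)·(-4) + 2·2 + (4)·(-3) = 0
  c_3 = 0·4 + 0·10 + (0)·(-4) + 1·2 + (0)·(-3) = 2
  c_4 = 1·4 + 0·10 + (-1)·(-4) + (-2)·(2) + (1)·(-3) = 1
  c_5 = 4·4 + (-1)·(10) + (0)·(-4) + 1·2 + (2)·(-3) = 2
Expand coordinatewise in base 3:
  c_1 = 0
  c_2 = 0
  c_3 = 2 = 2·3^0
  c_4 = 1 = 1·3^0
  c_5 = 2 = 2·3^0
λ_0 = (0, 0, 2, 1, 2)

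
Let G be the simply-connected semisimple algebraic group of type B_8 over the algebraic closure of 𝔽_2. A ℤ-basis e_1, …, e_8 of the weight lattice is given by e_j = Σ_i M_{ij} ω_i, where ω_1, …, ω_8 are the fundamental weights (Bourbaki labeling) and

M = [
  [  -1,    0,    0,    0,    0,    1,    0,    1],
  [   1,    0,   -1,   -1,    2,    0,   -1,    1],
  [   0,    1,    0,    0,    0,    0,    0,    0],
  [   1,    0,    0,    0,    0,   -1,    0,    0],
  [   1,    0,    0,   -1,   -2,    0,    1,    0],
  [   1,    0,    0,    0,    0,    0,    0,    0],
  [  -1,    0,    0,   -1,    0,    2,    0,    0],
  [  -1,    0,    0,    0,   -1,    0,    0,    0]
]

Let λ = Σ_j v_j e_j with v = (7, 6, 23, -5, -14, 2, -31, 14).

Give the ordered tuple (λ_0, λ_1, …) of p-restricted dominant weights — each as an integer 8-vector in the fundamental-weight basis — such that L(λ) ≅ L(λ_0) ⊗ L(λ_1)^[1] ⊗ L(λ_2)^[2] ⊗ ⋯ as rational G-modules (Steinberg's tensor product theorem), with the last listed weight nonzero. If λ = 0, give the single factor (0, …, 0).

((1, 0, 0, 1, 1, 1, 0, 1), (0, 1, 1, 0, 0, 1, 1, 1), (0, 1, 1, 1, 0, 1, 0, 1), (1, 0, 0, 0, 1, 0, 0, 0))

Change of basis e → ω: c = M·v where v = (7, 6, 23, -5, -14, 2, -31, 14):
  c_1 = -1*7 + 0*6 + 0*23 + 0*-5 + 0*-14 + 1*2 + 0*-31 + 1*14 = 9
  c_2 = 1*7 + 0*6 + -1*23 + -1*-5 + 2*-14 + 0*2 + -1*-31 + 1*14 = 6
  c_3 = 0*7 + 1*6 + 0*23 + 0*-5 + 0*-14 + 0*2 + 0*-31 + 0*14 = 6
  c_4 = 1*7 + 0*6 + 0*23 + 0*-5 + 0*-14 + -1*2 + 0*-31 + 0*14 = 5
  c_5 = 1*7 + 0*6 + 0*23 + -1*-5 + -2*-14 + 0*2 + 1*-31 + 0*14 = 9
  c_6 = 1*7 + 0*6 + 0*23 + 0*-5 + 0*-14 + 0*2 + 0*-31 + 0*14 = 7
  c_7 = -1*7 + 0*6 + 0*23 + -1*-5 + 0*-14 + 2*2 + 0*-31 + 0*14 = 2
  c_8 = -1*7 + 0*6 + 0*23 + 0*-5 + -1*-14 + 0*2 + 0*-31 + 0*14 = 7
Expand coordinatewise in base 2:
  c_1 = 9 = 1·2^0 + 0·2^1 + 0·2^2 + 1·2^3
  c_2 = 6 = 0·2^0 + 1·2^1 + 1·2^2
  c_3 = 6 = 0·2^0 + 1·2^1 + 1·2^2
  c_4 = 5 = 1·2^0 + 0·2^1 + 1·2^2
  c_5 = 9 = 1·2^0 + 0·2^1 + 0·2^2 + 1·2^3
  c_6 = 7 = 1·2^0 + 1·2^1 + 1·2^2
  c_7 = 2 = 0·2^0 + 1·2^1
  c_8 = 7 = 1·2^0 + 1·2^1 + 1·2^2
λ_0 = (1, 0, 0, 1, 1, 1, 0, 1)
λ_1 = (0, 1, 1, 0, 0, 1, 1, 1)
λ_2 = (0, 1, 1, 1, 0, 1, 0, 1)
λ_3 = (1, 0, 0, 0, 1, 0, 0, 0)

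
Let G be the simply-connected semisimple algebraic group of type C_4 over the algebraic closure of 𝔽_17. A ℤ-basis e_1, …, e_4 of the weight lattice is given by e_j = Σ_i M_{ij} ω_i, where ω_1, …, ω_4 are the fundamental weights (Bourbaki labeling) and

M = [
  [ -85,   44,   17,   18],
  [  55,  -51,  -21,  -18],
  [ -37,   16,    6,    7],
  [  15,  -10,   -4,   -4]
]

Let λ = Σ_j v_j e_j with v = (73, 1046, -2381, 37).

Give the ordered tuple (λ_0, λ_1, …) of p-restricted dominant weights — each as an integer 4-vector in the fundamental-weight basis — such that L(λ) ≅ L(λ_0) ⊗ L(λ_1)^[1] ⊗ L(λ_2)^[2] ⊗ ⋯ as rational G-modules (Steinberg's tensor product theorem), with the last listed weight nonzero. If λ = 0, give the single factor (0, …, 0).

Compute c_i = Σ_j M_{ij} v_j with v = (73, 1046, -2381, 37):
  c_1 = (-85)·(73) + 44·1046 + (17)·(-2381) + 18·37 = 8
  c_2 = 55·73 + (-51)·(1046) + (-21)·(-2381) + (-18)·(37) = 4
  c_3 = (-37)·(73) + 16·1046 + (6)·(-2381) + 7·37 = 8
  c_4 = 15·73 + (-10)·(1046) + (-4)·(-2381) + (-4)·(37) = 11
p = 17; digits c_i = Σ_j d_{ij}·17^j, 0 ≤ d_{ij} < 17:
  c_1 = 8 = 8·17^0
  c_2 = 4 = 4·17^0
  c_3 = 8 = 8·17^0
  c_4 = 11 = 11·17^0
p-restricted factor λ_0 = (8, 4, 8, 11)

((8, 4, 8, 11),)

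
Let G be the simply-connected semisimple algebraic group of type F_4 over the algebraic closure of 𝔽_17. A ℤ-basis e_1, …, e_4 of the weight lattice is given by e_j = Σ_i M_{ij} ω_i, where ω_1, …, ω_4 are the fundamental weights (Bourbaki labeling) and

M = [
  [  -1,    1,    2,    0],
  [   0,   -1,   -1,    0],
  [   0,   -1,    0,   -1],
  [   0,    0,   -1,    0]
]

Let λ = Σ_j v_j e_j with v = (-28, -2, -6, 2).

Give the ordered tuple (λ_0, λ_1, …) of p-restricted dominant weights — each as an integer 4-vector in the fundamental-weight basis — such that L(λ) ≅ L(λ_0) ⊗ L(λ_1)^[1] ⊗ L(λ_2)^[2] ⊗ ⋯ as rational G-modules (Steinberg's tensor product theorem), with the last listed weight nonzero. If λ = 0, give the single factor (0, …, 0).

Converting to the ω-basis (c_i = row i of M dotted with v = (-28, -2, -6, 2)):
  c_1 = (-1)·(-28) + (1)·(-2) + (2)·(-6) + (0)·(2) = 14
  c_2 = (0)·(-28) + (-1)·(-2) + (-1)·(-6) + (0)·(2) = 8
  c_3 = (0)·(-28) + (-1)·(-2) + (0)·(-6) + (-1)·(2) = 0
  c_4 = (0)·(-28) + (0)·(-2) + (-1)·(-6) + (0)·(2) = 6
Base-17 expansion of each c_i:
  c_1 = 14 = 14·17^0
  c_2 = 8 = 8·17^0
  c_3 = 0
  c_4 = 6 = 6·17^0
Factor λ_0 = (14, 8, 0, 6)

((14, 8, 0, 6),)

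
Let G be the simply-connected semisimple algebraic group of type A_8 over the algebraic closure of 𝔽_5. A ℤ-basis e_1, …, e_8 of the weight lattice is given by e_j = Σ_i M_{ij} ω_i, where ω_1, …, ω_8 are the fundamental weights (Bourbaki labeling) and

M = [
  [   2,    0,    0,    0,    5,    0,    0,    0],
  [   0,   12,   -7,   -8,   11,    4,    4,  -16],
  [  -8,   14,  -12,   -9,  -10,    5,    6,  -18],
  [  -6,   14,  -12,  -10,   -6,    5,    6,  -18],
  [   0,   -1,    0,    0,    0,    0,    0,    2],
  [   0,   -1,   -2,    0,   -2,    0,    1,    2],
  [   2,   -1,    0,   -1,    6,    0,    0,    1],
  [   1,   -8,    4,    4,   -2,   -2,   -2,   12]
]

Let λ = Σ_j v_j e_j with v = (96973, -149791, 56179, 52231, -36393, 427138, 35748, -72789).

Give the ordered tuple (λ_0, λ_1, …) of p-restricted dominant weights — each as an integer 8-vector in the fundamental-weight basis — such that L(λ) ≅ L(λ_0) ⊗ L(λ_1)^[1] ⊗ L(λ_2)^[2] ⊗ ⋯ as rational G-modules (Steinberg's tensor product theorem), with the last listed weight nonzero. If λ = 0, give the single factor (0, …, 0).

((1, 2, 0, 3, 3, 4, 4, 2), (1, 0, 0, 3, 2, 2, 1, 2), (4, 0, 4, 4, 3, 0, 4, 4), (0, 3, 2, 1, 3, 3, 2, 4), (4, 1, 1, 0, 1, 0, 0, 3), (3, 2, 2, 1, 1, 0, 0, 0))

Converting to the ω-basis (c_i = row i of M dotted with v = (96973, -149791, 56179, 52231, -36393, 427138, 35748, -72789)):
  c_1 = 2*96973 + 0*-149791 + 0*56179 + 0*52231 + 5*-36393 + 0*427138 + 0*35748 + 0*-72789 = 11981
  c_2 = 0*96973 + 12*-149791 + -7*56179 + -8*52231 + 11*-36393 + 4*427138 + 4*35748 + -16*-72789 = 7252
  c_3 = -8*96973 + 14*-149791 + -12*56179 + -9*52231 + -10*-36393 + 5*427138 + 6*35748 + -18*-72789 = 7225
  c_4 = -6*96973 + 14*-149791 + -12*56179 + -10*52231 + -6*-36393 + 5*427138 + 6*35748 + -18*-72789 = 3368
  c_5 = 0*96973 + -1*-149791 + 0*56179 + 0*52231 + 0*-36393 + 0*427138 + 0*35748 + 2*-72789 = 4213
  c_6 = 0*96973 + -1*-149791 + -2*56179 + 0*52231 + -2*-36393 + 0*427138 + 1*35748 + 2*-72789 = 389
  c_7 = 2*96973 + -1*-149791 + 0*56179 + -1*52231 + 6*-36393 + 0*427138 + 0*35748 + 1*-72789 = 359
  c_8 = 1*96973 + -8*-149791 + 4*56179 + 4*52231 + -2*-36393 + -2*427138 + -2*35748 + 12*-72789 = 2487
Expand coordinatewise in base 5:
  c_1 = 11981 = 1·5^0 + 1·5^1 + 4·5^2 + 0·5^3 + 4·5^4 + 3·5^5
  c_2 = 7252 = 2·5^0 + 0·5^1 + 0·5^2 + 3·5^3 + 1·5^4 + 2·5^5
  c_3 = 7225 = 0·5^0 + 0·5^1 + 4·5^2 + 2·5^3 + 1·5^4 + 2·5^5
  c_4 = 3368 = 3·5^0 + 3·5^1 + 4·5^2 + 1·5^3 + 0·5^4 + 1·5^5
  c_5 = 4213 = 3·5^0 + 2·5^1 + 3·5^2 + 3·5^3 + 1·5^4 + 1·5^5
  c_6 = 389 = 4·5^0 + 2·5^1 + 0·5^2 + 3·5^3
  c_7 = 359 = 4·5^0 + 1·5^1 + 4·5^2 + 2·5^3
  c_8 = 2487 = 2·5^0 + 2·5^1 + 4·5^2 + 4·5^3 + 3·5^4
p-restricted factor λ_0 = (1, 2, 0, 3, 3, 4, 4, 2)
p-restricted factor λ_1 = (1, 0, 0, 3, 2, 2, 1, 2)
p-restricted factor λ_2 = (4, 0, 4, 4, 3, 0, 4, 4)
p-restricted factor λ_3 = (0, 3, 2, 1, 3, 3, 2, 4)
p-restricted factor λ_4 = (4, 1, 1, 0, 1, 0, 0, 3)
p-restricted factor λ_5 = (3, 2, 2, 1, 1, 0, 0, 0)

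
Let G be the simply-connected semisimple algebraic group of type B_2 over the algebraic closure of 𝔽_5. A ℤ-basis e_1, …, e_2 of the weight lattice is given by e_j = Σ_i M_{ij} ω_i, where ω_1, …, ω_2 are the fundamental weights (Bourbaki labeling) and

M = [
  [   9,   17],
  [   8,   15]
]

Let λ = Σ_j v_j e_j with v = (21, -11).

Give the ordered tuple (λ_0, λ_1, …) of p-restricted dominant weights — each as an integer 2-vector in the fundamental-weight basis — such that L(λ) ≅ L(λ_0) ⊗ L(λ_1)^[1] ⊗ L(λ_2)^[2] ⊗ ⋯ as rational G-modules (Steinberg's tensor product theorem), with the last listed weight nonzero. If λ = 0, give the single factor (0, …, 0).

((2, 3),)

In the fundamental-weight basis, λ has coordinates c = M·v (v = (21, -11)):
  c_1 = 9·21 + (17)·(-11) = 2
  c_2 = 8·21 + (15)·(-11) = 3
Base-5 expansion of each c_i:
  c_1 = 2 = 2·5^0
  c_2 = 3 = 3·5^0
p-restricted factor λ_0 = (2, 3)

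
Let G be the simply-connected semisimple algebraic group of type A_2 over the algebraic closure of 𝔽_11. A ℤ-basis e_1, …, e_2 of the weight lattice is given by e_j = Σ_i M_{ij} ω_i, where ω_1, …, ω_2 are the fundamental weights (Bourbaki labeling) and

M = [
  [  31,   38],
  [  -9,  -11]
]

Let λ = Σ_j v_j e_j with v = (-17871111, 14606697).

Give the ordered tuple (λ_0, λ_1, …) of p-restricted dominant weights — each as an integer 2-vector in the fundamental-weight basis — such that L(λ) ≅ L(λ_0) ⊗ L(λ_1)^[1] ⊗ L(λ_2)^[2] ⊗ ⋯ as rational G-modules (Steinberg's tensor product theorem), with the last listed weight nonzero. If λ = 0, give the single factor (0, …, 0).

((7, 1), (0, 7), (10, 10), (7, 3), (5, 0), (6, 1))

In the fundamental-weight basis, λ has coordinates c = M·v (v = (-17871111, 14606697)):
  c_1 = (31)·(-17871111) + (38)·(14606697) = 1050045
  c_2 = (-9)·(-17871111) + (-11)·(14606697) = 166332
Writing each c_i in base p = 11:
  c_1 = 1050045 = 7·11^0 + 0·11^1 + 10·11^2 + 7·11^3 + 5·11^4 + 6·11^5
  c_2 = 166332 = 1·11^0 + 7·11^1 + 10·11^2 + 3·11^3 + 0·11^4 + 1·11^5
p-restricted factor λ_0 = (7, 1)
p-restricted factor λ_1 = (0, 7)
p-restricted factor λ_2 = (10, 10)
p-restricted factor λ_3 = (7, 3)
p-restricted factor λ_4 = (5, 0)
p-restricted factor λ_5 = (6, 1)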